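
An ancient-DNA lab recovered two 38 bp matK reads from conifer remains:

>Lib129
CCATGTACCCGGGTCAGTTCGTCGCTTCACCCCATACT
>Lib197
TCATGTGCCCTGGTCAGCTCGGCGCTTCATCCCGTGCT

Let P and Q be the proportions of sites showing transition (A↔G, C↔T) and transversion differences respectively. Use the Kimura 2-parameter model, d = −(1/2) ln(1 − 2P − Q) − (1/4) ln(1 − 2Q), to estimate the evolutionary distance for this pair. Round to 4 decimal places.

Differing sites — 1:C/T (Ti); 7:A/G (Ti); 11:G/T (Tv); 18:T/C (Ti); 22:T/G (Tv); 30:C/T (Ti); 34:A/G (Ti); 36:A/G (Ti).
Of the 8 differences, 6 transitions and 2 transversions over 38 sites: P = 6/38 = 0.157895, Q = 2/38 = 0.052632.
d = −0.5·ln(0.631578) − 0.25·ln(0.894736) = −0.5·(-0.459534) − 0.25·(-0.111227) = 0.2576.

0.2576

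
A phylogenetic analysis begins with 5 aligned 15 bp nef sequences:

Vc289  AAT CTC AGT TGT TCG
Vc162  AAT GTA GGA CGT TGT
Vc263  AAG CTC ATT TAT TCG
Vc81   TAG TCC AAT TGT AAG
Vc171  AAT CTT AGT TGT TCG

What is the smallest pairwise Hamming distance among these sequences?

Pairwise Hamming distances:
  Vc289 vs Vc162: 7
  Vc289 vs Vc263: 3
  Vc289 vs Vc81: 7
  Vc289 vs Vc171: 1
  Vc162 vs Vc263: 10
  Vc162 vs Vc81: 12
  Vc162 vs Vc171: 7
  Vc263 vs Vc81: 7
  Vc263 vs Vc171: 4
  Vc81 vs Vc171: 8
The smallest is 1, between Vc289 and Vc171.

1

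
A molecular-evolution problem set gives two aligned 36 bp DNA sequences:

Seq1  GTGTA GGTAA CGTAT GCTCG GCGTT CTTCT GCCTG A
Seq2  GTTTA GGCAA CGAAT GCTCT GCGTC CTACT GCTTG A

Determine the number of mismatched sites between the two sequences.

Differing sites — 3:G/T; 8:T/C; 13:T/A; 20:G/T; 25:T/C; 28:T/A; 33:C/T.
That gives 7 mismatches out of 36 aligned sites, so the Hamming distance is 7.

7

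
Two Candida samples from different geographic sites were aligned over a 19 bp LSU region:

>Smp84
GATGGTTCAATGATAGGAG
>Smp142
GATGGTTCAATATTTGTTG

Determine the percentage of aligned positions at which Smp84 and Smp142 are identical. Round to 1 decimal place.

73.7%

Differing sites — 12:G/A; 13:A/T; 15:A/T; 17:G/T; 18:A/T.
14 of the 19 sites match, so the percent identity is 14/19 × 100 = 73.7%.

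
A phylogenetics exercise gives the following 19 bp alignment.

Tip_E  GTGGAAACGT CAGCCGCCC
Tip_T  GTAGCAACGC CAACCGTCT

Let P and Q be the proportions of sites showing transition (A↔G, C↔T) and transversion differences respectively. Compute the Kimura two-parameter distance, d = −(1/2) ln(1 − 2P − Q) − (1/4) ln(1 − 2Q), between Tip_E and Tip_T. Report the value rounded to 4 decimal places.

The sequences differ at positions 3 (G/A, transition), 5 (A/C, transversion), 10 (T/C, transition), 13 (G/A, transition), 17 (C/T, transition), 19 (C/T, transition).
Of the 6 differences, 5 transitions and 1 transversion over 19 sites: P = 5/19 = 0.263158, Q = 1/19 = 0.052632.
d = −0.5·ln(0.421052) − 0.25·ln(0.894736) = −0.5·(-0.864999) − 0.25·(-0.111227) = 0.4603.

0.4603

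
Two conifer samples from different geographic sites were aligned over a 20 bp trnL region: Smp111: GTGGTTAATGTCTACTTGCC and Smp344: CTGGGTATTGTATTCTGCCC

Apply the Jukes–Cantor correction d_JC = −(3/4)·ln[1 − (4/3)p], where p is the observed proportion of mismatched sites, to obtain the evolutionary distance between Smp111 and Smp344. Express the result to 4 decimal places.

0.4715

Differing sites — 1:G/C; 5:T/G; 8:A/T; 12:C/A; 14:A/T; 17:T/G; 18:G/C.
p = 7/20 = 0.350000.
d = −0.75 · ln(1 − (4/3)·0.350000) = −0.75 · ln(0.533333) = −0.75 · (-0.628609) = 0.4715.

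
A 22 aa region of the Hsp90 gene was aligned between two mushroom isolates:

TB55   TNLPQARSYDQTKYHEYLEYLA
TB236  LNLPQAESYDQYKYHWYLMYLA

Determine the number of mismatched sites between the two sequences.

Differing sites — 1:T/L; 7:R/E; 12:T/Y; 16:E/W; 19:E/M.
That gives 5 mismatches out of 22 aligned sites, so the Hamming distance is 5.

5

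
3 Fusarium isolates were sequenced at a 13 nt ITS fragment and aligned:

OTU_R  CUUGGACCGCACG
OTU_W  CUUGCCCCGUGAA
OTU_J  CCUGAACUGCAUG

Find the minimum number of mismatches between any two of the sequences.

4

Pairwise Hamming distances:
  OTU_R vs OTU_W: 6
  OTU_R vs OTU_J: 4
  OTU_W vs OTU_J: 8
The smallest is 4, between OTU_R and OTU_J.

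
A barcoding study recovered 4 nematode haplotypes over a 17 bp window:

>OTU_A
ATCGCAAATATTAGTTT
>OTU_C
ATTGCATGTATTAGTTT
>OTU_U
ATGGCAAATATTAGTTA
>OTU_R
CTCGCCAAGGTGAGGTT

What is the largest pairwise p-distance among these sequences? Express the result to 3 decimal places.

Pairwise Hamming distances:
  OTU_A vs OTU_C: 3
  OTU_A vs OTU_U: 2
  OTU_A vs OTU_R: 6
  OTU_C vs OTU_U: 4
  OTU_C vs OTU_R: 9
  OTU_U vs OTU_R: 8
The largest is 9 mismatches, between OTU_C and OTU_R; p = 9/17 = 0.529.

0.529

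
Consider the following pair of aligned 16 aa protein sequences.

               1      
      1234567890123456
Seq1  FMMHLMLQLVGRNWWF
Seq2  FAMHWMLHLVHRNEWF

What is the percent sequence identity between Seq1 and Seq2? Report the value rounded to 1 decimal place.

68.8%

The sequences differ at positions 2 (M/A), 5 (L/W), 8 (Q/H), 11 (G/H), 14 (W/E).
11 of the 16 sites match, so the percent identity is 11/16 × 100 = 68.8%.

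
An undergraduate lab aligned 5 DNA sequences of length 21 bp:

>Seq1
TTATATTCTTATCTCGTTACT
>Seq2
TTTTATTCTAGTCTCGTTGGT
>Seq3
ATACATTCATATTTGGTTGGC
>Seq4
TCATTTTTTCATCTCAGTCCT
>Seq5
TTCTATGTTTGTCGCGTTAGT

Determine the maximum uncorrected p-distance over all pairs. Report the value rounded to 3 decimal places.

0.667

Pairwise Hamming distances:
  Seq1 vs Seq2: 5
  Seq1 vs Seq3: 8
  Seq1 vs Seq4: 7
  Seq1 vs Seq5: 6
  Seq2 vs Seq3: 9
  Seq2 vs Seq4: 10
  Seq2 vs Seq5: 6
  Seq3 vs Seq4: 14
  Seq3 vs Seq5: 12
  Seq4 vs Seq5: 11
The largest is 14 mismatches, between Seq3 and Seq4; p = 14/21 = 0.667.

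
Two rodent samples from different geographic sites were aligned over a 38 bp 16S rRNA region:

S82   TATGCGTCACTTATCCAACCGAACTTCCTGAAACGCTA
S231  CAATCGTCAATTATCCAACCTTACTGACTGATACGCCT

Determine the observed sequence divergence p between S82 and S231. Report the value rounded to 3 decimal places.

The sequences differ at positions 1 (T/C), 3 (T/A), 4 (G/T), 10 (C/A), 21 (G/T), 22 (A/T), 26 (T/G), 27 (C/A), 32 (A/T), 37 (T/C), 38 (A/T).
There are 11 differences over 38 sites, so p = 11/38 = 0.289.

0.289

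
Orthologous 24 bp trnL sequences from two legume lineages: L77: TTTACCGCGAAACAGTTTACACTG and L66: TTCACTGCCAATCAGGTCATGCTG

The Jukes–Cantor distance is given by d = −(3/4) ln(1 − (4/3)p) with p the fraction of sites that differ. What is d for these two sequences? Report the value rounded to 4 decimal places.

Mismatches occur at site 3 (T↔C), site 6 (C↔T), site 9 (G↔C), site 12 (A↔T), site 16 (T↔G), site 18 (T↔C), site 20 (C↔T), site 21 (A↔G).
p = 8/24 = 0.333333.
d = −0.75 · ln(1 − (4/3)·0.333333) = −0.75 · ln(0.555556) = −0.75 · (-0.587786) = 0.4408.

0.4408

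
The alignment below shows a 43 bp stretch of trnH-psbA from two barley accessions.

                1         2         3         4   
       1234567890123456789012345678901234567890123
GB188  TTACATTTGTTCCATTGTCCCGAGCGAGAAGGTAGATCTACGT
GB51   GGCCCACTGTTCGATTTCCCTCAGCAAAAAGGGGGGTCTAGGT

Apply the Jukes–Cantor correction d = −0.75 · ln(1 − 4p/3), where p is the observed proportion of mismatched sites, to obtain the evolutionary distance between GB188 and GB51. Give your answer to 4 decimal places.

Mismatches occur at site 1 (T/G), site 2 (T/G), site 3 (A/C), site 5 (A/C), site 6 (T/A), site 7 (T/C), site 13 (C/G), site 17 (G/T), site 18 (T/C), site 21 (C/T), site 22 (G/C), site 26 (G/A), site 28 (G/A), site 33 (T/G), site 34 (A/G), site 36 (A/G), site 41 (C/G).
p = 17/43 = 0.395349.
d = −0.75 · ln(1 − (4/3)·0.395349) = −0.75 · ln(0.472868) = −0.75 · (-0.748939) = 0.5617.

0.5617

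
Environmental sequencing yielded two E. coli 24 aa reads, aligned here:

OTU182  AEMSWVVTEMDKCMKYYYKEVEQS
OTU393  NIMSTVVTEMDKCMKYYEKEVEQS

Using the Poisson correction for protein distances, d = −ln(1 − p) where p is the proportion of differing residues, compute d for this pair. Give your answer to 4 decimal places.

0.1823

Mismatches occur at site 1 (A↔N), site 2 (E↔I), site 5 (W↔T), site 18 (Y↔E).
p = 4/24 = 0.166667.
d = −ln(1 − 0.166667) = −ln(0.833333) = 0.1823.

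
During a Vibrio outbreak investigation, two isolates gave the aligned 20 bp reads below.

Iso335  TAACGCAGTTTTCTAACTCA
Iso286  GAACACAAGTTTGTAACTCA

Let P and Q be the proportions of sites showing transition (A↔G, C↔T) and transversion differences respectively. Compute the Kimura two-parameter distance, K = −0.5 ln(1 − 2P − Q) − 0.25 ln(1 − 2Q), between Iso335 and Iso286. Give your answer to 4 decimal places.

0.3046

Mismatches occur at site 1 (T→G, transversion), site 5 (G→A, transition), site 8 (G→A, transition), site 9 (T→G, transversion), site 13 (C→G, transversion).
Of the 5 differences, 2 transitions and 3 transversions over 20 sites: P = 2/20 = 0.100000, Q = 3/20 = 0.150000.
d = −0.5·ln(0.650000) − 0.25·ln(0.700000) = −0.5·(-0.430783) − 0.25·(-0.356675) = 0.3046.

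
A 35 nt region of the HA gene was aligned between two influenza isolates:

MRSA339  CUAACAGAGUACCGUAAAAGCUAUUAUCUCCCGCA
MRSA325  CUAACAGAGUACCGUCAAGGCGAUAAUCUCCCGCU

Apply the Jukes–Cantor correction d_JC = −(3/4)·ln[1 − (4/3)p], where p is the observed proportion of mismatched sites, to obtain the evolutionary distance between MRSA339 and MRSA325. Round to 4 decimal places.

0.1585

Mismatches occur at site 16 (A↔C), site 19 (A↔G), site 22 (U↔G), site 25 (U↔A), site 35 (A↔U).
p = 5/35 = 0.142857.
d = −0.75 · ln(1 − (4/3)·0.142857) = −0.75 · ln(0.809524) = −0.75 · (-0.211309) = 0.1585.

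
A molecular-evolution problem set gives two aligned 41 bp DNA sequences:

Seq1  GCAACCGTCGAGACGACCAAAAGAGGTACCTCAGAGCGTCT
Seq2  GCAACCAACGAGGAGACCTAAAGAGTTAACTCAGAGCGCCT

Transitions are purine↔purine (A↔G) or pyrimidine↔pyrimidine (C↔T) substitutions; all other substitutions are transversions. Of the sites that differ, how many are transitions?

3

Mismatches occur at site 7 (G↔A, transition), site 8 (T↔A, transversion), site 13 (A↔G, transition), site 14 (C↔A, transversion), site 19 (A↔T, transversion), site 26 (G↔T, transversion), site 29 (C↔A, transversion), site 39 (T↔C, transition).
Of the 8 differences, 3 transitions and 5 transversions, so the answer is 3.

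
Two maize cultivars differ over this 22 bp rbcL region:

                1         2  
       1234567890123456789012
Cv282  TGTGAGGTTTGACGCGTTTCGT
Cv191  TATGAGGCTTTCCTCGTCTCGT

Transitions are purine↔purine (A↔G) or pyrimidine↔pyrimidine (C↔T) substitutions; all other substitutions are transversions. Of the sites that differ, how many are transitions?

3

Differing sites — 2:G/A (Ti); 8:T/C (Ti); 11:G/T (Tv); 12:A/C (Tv); 14:G/T (Tv); 18:T/C (Ti).
Of the 6 differences, 3 transitions and 3 transversions, so the answer is 3.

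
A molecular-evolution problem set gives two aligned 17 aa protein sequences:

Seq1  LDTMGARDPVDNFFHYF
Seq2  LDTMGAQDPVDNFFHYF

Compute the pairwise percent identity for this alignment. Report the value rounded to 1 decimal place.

94.1%

The sequences differ at position 7 (R/Q).
16 of the 17 sites match, so the percent identity is 16/17 × 100 = 94.1%.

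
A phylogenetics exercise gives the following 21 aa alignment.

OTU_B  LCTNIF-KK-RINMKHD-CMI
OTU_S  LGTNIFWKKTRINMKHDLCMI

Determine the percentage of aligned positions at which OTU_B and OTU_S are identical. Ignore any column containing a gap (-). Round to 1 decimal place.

94.4%

Excluding the 3 gap columns leaves 18 comparable sites.
The sequences differ at position 2 (C/G).
17 of the 18 comparable sites match, so the percent identity is 17/18 × 100 = 94.4%.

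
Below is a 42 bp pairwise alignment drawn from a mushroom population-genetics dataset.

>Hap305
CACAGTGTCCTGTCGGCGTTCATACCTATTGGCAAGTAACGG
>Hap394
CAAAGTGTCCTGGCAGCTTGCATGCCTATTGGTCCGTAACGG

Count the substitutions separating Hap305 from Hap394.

9

Mismatches occur at site 3 (C/A), site 13 (T/G), site 15 (G/A), site 18 (G/T), site 20 (T/G), site 24 (A/G), site 33 (C/T), site 34 (A/C), site 35 (A/C).
That gives 9 mismatches out of 42 aligned sites, so the Hamming distance is 9.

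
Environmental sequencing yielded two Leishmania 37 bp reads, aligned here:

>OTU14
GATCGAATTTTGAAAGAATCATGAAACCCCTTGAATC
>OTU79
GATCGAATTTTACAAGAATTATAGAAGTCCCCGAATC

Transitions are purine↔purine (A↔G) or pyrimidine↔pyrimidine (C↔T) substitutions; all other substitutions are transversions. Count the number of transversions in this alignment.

2

Mismatches occur at site 12 (G↔A, transition), site 13 (A↔C, transversion), site 20 (C↔T, transition), site 23 (G↔A, transition), site 24 (A↔G, transition), site 27 (C↔G, transversion), site 28 (C↔T, transition), site 31 (T↔C, transition), site 32 (T↔C, transition).
Of the 9 differences, 7 transitions and 2 transversions, so the answer is 2.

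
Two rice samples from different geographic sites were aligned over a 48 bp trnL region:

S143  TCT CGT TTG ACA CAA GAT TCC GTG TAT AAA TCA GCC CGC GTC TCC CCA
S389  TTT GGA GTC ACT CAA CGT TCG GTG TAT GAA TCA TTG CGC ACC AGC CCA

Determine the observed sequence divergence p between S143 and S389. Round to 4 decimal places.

0.3542

The sequences differ at positions 2 (C/T), 4 (C/G), 6 (T/A), 7 (T/G), 9 (G/C), 12 (A/T), 16 (G/C), 17 (A/G), 21 (C/G), 28 (A/G), 34 (G/T), 35 (C/T), 36 (C/G), 40 (G/A), 41 (T/C), 43 (T/A), 44 (C/G).
There are 17 differences over 48 sites, so p = 17/48 = 0.3542.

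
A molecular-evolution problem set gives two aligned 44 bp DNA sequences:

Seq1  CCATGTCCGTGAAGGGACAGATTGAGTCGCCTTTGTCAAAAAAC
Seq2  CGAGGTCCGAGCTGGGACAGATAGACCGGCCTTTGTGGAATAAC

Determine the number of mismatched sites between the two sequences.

Differing sites — 2:C/G; 4:T/G; 10:T/A; 12:A/C; 13:A/T; 23:T/A; 26:G/C; 27:T/C; 28:C/G; 37:C/G; 38:A/G; 41:A/T.
That gives 12 mismatches out of 44 aligned sites, so the Hamming distance is 12.

12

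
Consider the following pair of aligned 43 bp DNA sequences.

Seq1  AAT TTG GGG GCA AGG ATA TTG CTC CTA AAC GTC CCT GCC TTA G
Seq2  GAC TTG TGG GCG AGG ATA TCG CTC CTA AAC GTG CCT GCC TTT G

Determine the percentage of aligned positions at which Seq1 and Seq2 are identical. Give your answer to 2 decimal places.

The sequences differ at positions 1 (A/G), 3 (T/C), 7 (G/T), 12 (A/G), 20 (T/C), 33 (C/G), 42 (A/T).
36 of the 43 sites match, so the percent identity is 36/43 × 100 = 83.72%.

83.72%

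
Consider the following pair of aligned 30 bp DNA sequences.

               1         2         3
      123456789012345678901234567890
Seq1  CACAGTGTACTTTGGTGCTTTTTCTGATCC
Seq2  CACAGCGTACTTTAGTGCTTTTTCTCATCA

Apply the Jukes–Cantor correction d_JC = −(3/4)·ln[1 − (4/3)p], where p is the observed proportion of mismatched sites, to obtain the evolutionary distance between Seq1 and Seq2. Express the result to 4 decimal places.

Differing sites — 6:T/C; 14:G/A; 26:G/C; 30:C/A.
p = 4/30 = 0.133333.
d = −0.75 · ln(1 − (4/3)·0.133333) = −0.75 · ln(0.822223) = −0.75 · (-0.195744) = 0.1468.

0.1468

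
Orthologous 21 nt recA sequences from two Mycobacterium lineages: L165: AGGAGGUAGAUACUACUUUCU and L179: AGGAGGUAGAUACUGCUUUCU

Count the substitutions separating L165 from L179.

1

A single mismatch occurs at site 15 (A→G).
That gives 1 mismatch out of 21 aligned sites, so the Hamming distance is 1.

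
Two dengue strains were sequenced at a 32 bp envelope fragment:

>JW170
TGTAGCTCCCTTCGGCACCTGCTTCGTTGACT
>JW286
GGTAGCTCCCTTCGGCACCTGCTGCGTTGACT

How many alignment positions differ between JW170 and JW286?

The sequences differ at positions 1 (T/G), 24 (T/G).
That gives 2 mismatches out of 32 aligned sites, so the Hamming distance is 2.

2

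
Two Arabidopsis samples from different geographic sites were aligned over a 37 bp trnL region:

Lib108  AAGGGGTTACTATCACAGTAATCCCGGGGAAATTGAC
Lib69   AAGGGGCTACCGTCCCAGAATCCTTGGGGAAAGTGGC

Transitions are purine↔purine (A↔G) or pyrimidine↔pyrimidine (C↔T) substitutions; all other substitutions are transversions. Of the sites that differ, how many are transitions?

7

The sequences differ at positions 7 (T/C, transition), 11 (T/C, transition), 12 (A/G, transition), 15 (A/C, transversion), 19 (T/A, transversion), 21 (A/T, transversion), 22 (T/C, transition), 24 (C/T, transition), 25 (C/T, transition), 33 (T/G, transversion), 36 (A/G, transition).
Of the 11 differences, 7 transitions and 4 transversions, so the answer is 7.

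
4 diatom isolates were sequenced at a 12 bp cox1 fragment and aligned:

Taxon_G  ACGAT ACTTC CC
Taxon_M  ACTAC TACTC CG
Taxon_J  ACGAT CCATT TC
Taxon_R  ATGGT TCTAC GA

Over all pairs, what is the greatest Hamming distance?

Pairwise Hamming distances:
  Taxon_G vs Taxon_M: 6
  Taxon_G vs Taxon_J: 4
  Taxon_G vs Taxon_R: 6
  Taxon_M vs Taxon_J: 8
  Taxon_M vs Taxon_R: 9
  Taxon_J vs Taxon_R: 8
The largest is 9, between Taxon_M and Taxon_R.

9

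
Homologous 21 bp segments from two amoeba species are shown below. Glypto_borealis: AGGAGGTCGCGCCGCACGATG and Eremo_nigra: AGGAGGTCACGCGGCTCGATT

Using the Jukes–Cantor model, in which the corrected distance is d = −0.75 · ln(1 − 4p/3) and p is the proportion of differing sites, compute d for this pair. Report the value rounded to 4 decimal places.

0.2197

Differing sites — 9:G/A; 13:C/G; 16:A/T; 21:G/T.
p = 4/21 = 0.190476.
d = −0.75 · ln(1 − (4/3)·0.190476) = −0.75 · ln(0.746032) = −0.75 · (-0.292987) = 0.2197.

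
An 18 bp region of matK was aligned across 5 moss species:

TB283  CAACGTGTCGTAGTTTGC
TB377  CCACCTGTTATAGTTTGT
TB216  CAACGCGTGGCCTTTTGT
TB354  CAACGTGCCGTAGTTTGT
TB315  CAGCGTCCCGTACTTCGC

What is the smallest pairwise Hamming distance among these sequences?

2

Pairwise Hamming distances:
  TB283 vs TB377: 5
  TB283 vs TB216: 6
  TB283 vs TB354: 2
  TB283 vs TB315: 5
  TB377 vs TB216: 8
  TB377 vs TB354: 5
  TB377 vs TB315: 10
  TB216 vs TB354: 6
  TB216 vs TB315: 10
  TB354 vs TB315: 5
The smallest is 2, between TB283 and TB354.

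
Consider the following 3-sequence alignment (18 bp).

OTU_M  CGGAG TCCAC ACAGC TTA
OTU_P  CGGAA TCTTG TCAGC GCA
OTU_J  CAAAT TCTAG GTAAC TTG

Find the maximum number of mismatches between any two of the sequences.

10

Pairwise Hamming distances:
  OTU_M vs OTU_P: 7
  OTU_M vs OTU_J: 9
  OTU_P vs OTU_J: 10
The largest is 10, between OTU_P and OTU_J.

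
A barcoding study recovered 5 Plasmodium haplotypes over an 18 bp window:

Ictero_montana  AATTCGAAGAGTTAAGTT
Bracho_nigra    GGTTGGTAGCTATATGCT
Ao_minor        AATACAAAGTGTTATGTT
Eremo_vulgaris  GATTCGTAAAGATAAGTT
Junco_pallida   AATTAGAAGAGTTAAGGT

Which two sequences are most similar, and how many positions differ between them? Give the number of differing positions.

2

Pairwise Hamming distances:
  Ictero_montana vs Bracho_nigra: 9
  Ictero_montana vs Ao_minor: 4
  Ictero_montana vs Eremo_vulgaris: 4
  Ictero_montana vs Junco_pallida: 2
  Bracho_nigra vs Ao_minor: 10
  Bracho_nigra vs Eremo_vulgaris: 7
  Bracho_nigra vs Junco_pallida: 9
  Ao_minor vs Eremo_vulgaris: 8
  Ao_minor vs Junco_pallida: 6
  Eremo_vulgaris vs Junco_pallida: 6
The smallest is 2, between Ictero_montana and Junco_pallida.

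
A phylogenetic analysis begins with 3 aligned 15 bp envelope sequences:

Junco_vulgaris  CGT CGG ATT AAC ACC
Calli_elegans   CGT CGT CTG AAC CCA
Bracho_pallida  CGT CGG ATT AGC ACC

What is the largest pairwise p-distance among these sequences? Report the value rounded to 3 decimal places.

0.400

Pairwise Hamming distances:
  Junco_vulgaris vs Calli_elegans: 5
  Junco_vulgaris vs Bracho_pallida: 1
  Calli_elegans vs Bracho_pallida: 6
The largest is 6 mismatches, between Calli_elegans and Bracho_pallida; p = 6/15 = 0.400.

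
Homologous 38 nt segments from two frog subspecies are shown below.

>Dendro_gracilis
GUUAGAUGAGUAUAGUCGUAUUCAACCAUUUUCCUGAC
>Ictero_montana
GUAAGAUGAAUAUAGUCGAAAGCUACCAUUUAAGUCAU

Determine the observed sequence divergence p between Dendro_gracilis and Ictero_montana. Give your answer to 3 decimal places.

0.289

The sequences differ at positions 3 (U/A), 10 (G/A), 19 (U/A), 21 (U/A), 22 (U/G), 24 (A/U), 32 (U/A), 33 (C/A), 34 (C/G), 36 (G/C), 38 (C/U).
There are 11 differences over 38 sites, so p = 11/38 = 0.289.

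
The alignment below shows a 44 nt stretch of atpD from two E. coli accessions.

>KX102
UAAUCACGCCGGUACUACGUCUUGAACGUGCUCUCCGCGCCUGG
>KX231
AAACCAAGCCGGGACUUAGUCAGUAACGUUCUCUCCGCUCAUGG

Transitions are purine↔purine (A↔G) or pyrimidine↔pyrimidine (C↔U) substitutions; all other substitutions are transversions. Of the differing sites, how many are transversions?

11

Mismatches occur at site 1 (U→A, transversion), site 4 (U→C, transition), site 7 (C→A, transversion), site 13 (U→G, transversion), site 17 (A→U, transversion), site 18 (C→A, transversion), site 22 (U→A, transversion), site 23 (U→G, transversion), site 24 (G→U, transversion), site 30 (G→U, transversion), site 39 (G→U, transversion), site 41 (C→A, transversion).
Of the 12 differences, 1 transition and 11 transversions, so the answer is 11.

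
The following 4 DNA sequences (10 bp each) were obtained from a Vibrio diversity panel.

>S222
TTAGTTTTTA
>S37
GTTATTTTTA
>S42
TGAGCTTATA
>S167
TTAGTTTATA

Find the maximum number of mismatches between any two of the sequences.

6

Pairwise Hamming distances:
  S222 vs S37: 3
  S222 vs S42: 3
  S222 vs S167: 1
  S37 vs S42: 6
  S37 vs S167: 4
  S42 vs S167: 2
The largest is 6, between S37 and S42.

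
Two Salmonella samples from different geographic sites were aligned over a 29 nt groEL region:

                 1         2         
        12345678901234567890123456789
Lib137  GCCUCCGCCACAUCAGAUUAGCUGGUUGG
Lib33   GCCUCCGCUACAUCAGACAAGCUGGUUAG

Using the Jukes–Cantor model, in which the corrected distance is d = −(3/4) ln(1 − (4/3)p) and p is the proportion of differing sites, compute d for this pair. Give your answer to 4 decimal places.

Mismatches occur at site 9 (C↔U), site 18 (U↔C), site 19 (U↔A), site 28 (G↔A).
p = 4/29 = 0.137931.
d = −0.75 · ln(1 − (4/3)·0.137931) = −0.75 · ln(0.816092) = −0.75 · (-0.203228) = 0.1524.

0.1524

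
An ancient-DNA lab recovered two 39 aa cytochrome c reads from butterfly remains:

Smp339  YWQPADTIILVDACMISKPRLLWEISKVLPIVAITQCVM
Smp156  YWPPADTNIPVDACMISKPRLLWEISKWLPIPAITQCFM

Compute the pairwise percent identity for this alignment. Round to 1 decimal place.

Differing sites — 3:Q/P; 8:I/N; 10:L/P; 28:V/W; 32:V/P; 38:V/F.
33 of the 39 sites match, so the percent identity is 33/39 × 100 = 84.6%.

84.6%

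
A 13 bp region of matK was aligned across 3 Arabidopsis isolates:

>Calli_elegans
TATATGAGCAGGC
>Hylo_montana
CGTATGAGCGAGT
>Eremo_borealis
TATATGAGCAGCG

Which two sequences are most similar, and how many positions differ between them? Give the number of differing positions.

2

Pairwise Hamming distances:
  Calli_elegans vs Hylo_montana: 5
  Calli_elegans vs Eremo_borealis: 2
  Hylo_montana vs Eremo_borealis: 6
The smallest is 2, between Calli_elegans and Eremo_borealis.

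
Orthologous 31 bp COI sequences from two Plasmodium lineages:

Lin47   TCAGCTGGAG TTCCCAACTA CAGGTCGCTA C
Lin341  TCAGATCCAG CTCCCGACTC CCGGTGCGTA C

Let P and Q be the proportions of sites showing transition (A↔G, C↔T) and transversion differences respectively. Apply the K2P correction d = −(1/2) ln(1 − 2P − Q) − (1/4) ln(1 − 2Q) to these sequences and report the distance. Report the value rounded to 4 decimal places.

0.4263

The sequences differ at positions 5 (C/A, transversion), 7 (G/C, transversion), 8 (G/C, transversion), 11 (T/C, transition), 16 (A/G, transition), 20 (A/C, transversion), 22 (A/C, transversion), 26 (C/G, transversion), 27 (G/C, transversion), 28 (C/G, transversion).
Of the 10 differences, 2 transitions and 8 transversions over 31 sites: P = 2/31 = 0.064516, Q = 8/31 = 0.258065.
d = −0.5·ln(0.612903) − 0.25·ln(0.483870) = −0.5·(-0.489549) − 0.25·(-0.725939) = 0.4263.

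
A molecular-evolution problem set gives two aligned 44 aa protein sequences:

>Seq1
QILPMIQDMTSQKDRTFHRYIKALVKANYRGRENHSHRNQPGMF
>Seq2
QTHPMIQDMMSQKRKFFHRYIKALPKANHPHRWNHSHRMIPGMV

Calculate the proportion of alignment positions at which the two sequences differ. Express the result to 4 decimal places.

0.3182

Mismatches occur at site 2 (I/T), site 3 (L/H), site 10 (T/M), site 14 (D/R), site 15 (R/K), site 16 (T/F), site 25 (V/P), site 29 (Y/H), site 30 (R/P), site 31 (G/H), site 33 (E/W), site 39 (N/M), site 40 (Q/I), site 44 (F/V).
There are 14 differences over 44 sites, so p = 14/44 = 0.3182.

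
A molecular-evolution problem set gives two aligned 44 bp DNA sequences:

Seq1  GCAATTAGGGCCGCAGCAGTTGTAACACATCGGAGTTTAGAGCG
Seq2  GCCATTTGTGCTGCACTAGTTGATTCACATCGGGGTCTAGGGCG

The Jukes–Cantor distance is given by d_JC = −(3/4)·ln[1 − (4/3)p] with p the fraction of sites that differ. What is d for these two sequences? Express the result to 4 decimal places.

0.3390

The sequences differ at positions 3 (A/C), 7 (A/T), 9 (G/T), 12 (C/T), 16 (G/C), 17 (C/T), 23 (T/A), 24 (A/T), 25 (A/T), 34 (A/G), 37 (T/C), 41 (A/G).
p = 12/44 = 0.272727.
d = −0.75 · ln(1 − (4/3)·0.272727) = −0.75 · ln(0.636364) = −0.75 · (-0.451985) = 0.3390.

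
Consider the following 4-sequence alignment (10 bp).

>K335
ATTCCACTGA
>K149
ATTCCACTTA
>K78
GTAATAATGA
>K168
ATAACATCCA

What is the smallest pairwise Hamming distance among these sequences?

1

Pairwise Hamming distances:
  K335 vs K149: 1
  K335 vs K78: 5
  K335 vs K168: 5
  K149 vs K78: 6
  K149 vs K168: 5
  K78 vs K168: 5
The smallest is 1, between K335 and K149.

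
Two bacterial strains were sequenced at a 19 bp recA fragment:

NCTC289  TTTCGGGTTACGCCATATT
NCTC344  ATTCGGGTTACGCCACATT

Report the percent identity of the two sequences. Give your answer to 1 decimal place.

89.5%

Differing sites — 1:T/A; 16:T/C.
17 of the 19 sites match, so the percent identity is 17/19 × 100 = 89.5%.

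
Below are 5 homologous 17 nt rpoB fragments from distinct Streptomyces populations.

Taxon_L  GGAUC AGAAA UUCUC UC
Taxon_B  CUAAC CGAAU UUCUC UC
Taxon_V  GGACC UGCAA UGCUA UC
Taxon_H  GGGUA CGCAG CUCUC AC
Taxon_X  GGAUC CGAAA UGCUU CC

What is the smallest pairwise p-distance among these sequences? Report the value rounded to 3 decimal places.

0.235

Pairwise Hamming distances:
  Taxon_L vs Taxon_B: 5
  Taxon_L vs Taxon_V: 5
  Taxon_L vs Taxon_H: 7
  Taxon_L vs Taxon_X: 4
  Taxon_B vs Taxon_V: 8
  Taxon_B vs Taxon_H: 9
  Taxon_B vs Taxon_X: 7
  Taxon_V vs Taxon_H: 9
  Taxon_V vs Taxon_X: 5
  Taxon_H vs Taxon_X: 8
The smallest is 4 mismatches, between Taxon_L and Taxon_X; p = 4/17 = 0.235.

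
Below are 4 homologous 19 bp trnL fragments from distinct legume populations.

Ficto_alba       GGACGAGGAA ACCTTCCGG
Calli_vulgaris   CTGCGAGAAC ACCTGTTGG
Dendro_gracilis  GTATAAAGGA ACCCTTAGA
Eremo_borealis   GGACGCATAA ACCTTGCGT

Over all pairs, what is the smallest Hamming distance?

Pairwise Hamming distances:
  Ficto_alba vs Calli_vulgaris: 8
  Ficto_alba vs Dendro_gracilis: 9
  Ficto_alba vs Eremo_borealis: 5
  Calli_vulgaris vs Dendro_gracilis: 12
  Calli_vulgaris vs Eremo_borealis: 11
  Dendro_gracilis vs Eremo_borealis: 10
The smallest is 5, between Ficto_alba and Eremo_borealis.

5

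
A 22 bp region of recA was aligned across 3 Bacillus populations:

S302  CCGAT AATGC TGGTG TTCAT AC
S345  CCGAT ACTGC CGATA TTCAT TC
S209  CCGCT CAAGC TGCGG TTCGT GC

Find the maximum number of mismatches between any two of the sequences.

Pairwise Hamming distances:
  S302 vs S345: 5
  S302 vs S209: 7
  S345 vs S209: 10
The largest is 10, between S345 and S209.

10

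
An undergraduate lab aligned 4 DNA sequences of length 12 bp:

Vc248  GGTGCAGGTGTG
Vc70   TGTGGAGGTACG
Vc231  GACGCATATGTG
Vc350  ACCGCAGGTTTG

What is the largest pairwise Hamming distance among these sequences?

8

Pairwise Hamming distances:
  Vc248 vs Vc70: 4
  Vc248 vs Vc231: 4
  Vc248 vs Vc350: 4
  Vc70 vs Vc231: 8
  Vc70 vs Vc350: 6
  Vc231 vs Vc350: 5
The largest is 8, between Vc70 and Vc231.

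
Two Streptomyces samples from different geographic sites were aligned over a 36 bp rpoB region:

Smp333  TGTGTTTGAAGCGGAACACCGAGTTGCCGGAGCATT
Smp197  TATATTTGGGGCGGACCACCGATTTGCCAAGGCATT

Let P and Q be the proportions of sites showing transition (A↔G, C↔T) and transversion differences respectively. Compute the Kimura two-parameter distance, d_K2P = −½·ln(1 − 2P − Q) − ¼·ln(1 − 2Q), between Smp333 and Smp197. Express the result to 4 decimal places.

0.3233

Differing sites — 2:G/A (Ti); 4:G/A (Ti); 9:A/G (Ti); 10:A/G (Ti); 16:A/C (Tv); 23:G/T (Tv); 29:G/A (Ti); 30:G/A (Ti); 31:A/G (Ti).
Of the 9 differences, 7 transitions and 2 transversions over 36 sites: P = 7/36 = 0.194444, Q = 2/36 = 0.055556.
d = −0.5·ln(0.555556) − 0.25·ln(0.888888) = −0.5·(-0.587786) − 0.25·(-0.117784) = 0.3233.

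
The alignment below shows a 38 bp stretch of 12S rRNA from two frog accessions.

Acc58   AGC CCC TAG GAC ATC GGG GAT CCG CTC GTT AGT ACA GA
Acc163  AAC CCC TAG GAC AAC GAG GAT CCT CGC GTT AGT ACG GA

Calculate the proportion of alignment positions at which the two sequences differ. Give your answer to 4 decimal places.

0.1579

Differing sites — 2:G/A; 14:T/A; 17:G/A; 24:G/T; 26:T/G; 36:A/G.
There are 6 differences over 38 sites, so p = 6/38 = 0.1579.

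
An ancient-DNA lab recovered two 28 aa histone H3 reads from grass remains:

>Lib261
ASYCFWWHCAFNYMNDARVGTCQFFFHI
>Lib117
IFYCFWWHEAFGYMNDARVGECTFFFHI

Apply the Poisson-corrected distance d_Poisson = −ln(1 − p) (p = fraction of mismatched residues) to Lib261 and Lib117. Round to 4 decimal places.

Mismatches occur at site 1 (A/I), site 2 (S/F), site 9 (C/E), site 12 (N/G), site 21 (T/E), site 23 (Q/T).
p = 6/28 = 0.214286.
d = −ln(1 − 0.214286) = −ln(0.785714) = 0.2412.

0.2412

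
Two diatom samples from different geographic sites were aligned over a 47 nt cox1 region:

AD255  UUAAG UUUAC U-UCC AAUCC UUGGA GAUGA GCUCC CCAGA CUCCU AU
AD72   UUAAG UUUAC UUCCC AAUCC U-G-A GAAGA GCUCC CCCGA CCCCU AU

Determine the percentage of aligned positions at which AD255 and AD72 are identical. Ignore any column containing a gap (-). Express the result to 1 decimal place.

Excluding the 3 gap columns leaves 44 comparable sites.
Mismatches occur at site 13 (U/C), site 28 (U/A), site 38 (A/C), site 42 (U/C).
40 of the 44 comparable sites match, so the percent identity is 40/44 × 100 = 90.9%.

90.9%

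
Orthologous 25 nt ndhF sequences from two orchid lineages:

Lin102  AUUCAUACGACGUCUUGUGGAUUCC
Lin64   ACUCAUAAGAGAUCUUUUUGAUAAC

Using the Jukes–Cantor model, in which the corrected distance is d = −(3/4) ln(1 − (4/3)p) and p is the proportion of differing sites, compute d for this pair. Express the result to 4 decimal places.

Mismatches occur at site 2 (U→C), site 8 (C→A), site 11 (C→G), site 12 (G→A), site 17 (G→U), site 19 (G→U), site 23 (U→A), site 24 (C→A).
p = 8/25 = 0.320000.
d = −0.75 · ln(1 − (4/3)·0.320000) = −0.75 · ln(0.573333) = −0.75 · (-0.556289) = 0.4172.

0.4172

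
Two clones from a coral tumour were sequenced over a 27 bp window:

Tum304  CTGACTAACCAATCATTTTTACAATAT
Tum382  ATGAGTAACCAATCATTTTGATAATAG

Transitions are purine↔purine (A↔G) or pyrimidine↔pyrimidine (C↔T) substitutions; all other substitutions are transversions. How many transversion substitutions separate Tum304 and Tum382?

Differing sites — 1:C/A (Tv); 5:C/G (Tv); 20:T/G (Tv); 22:C/T (Ti); 27:T/G (Tv).
Of the 5 differences, 1 transition and 4 transversions, so the answer is 4.

4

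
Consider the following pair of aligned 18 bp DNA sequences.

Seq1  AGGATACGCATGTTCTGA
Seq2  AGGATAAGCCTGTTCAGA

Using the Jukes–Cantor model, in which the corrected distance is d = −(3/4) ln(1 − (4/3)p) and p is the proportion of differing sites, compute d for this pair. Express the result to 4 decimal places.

0.1885

Differing sites — 7:C/A; 10:A/C; 16:T/A.
p = 3/18 = 0.166667.
d = −0.75 · ln(1 − (4/3)·0.166667) = −0.75 · ln(0.777777) = −0.75 · (-0.251315) = 0.1885.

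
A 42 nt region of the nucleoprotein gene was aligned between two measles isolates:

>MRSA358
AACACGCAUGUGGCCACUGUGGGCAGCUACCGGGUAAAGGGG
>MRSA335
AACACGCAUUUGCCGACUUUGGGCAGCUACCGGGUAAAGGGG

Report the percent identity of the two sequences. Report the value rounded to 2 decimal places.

90.48%

Mismatches occur at site 10 (G/U), site 13 (G/C), site 15 (C/G), site 19 (G/U).
38 of the 42 sites match, so the percent identity is 38/42 × 100 = 90.48%.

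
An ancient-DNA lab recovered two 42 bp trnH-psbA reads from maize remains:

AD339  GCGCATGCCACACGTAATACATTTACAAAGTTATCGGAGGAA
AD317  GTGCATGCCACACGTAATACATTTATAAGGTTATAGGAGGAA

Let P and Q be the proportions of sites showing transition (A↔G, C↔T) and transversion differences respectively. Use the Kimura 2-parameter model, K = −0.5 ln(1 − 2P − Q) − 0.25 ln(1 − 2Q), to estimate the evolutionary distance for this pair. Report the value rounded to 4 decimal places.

0.1034

The sequences differ at positions 2 (C/T, transition), 26 (C/T, transition), 29 (A/G, transition), 35 (C/A, transversion).
Of the 4 differences, 3 transitions and 1 transversion over 42 sites: P = 3/42 = 0.071429, Q = 1/42 = 0.023810.
d = −0.5·ln(0.833332) − 0.25·ln(0.952380) = −0.5·(-0.182323) − 0.25·(-0.048791) = 0.1034.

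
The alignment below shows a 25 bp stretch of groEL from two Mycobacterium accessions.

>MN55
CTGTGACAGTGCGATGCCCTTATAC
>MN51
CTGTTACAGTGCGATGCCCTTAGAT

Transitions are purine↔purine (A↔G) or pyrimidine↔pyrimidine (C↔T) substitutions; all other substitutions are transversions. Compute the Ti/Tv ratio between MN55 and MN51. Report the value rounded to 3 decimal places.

Mismatches occur at site 5 (G→T, transversion), site 23 (T→G, transversion), site 25 (C→T, transition).
Of the 3 differences, 1 transition and 2 transversions, so Ti/Tv = 1/2 = 0.500.

0.500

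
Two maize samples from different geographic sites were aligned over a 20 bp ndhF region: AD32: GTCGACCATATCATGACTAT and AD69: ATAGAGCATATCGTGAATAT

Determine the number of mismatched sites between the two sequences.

5

The sequences differ at positions 1 (G/A), 3 (C/A), 6 (C/G), 13 (A/G), 17 (C/A).
That gives 5 mismatches out of 20 aligned sites, so the Hamming distance is 5.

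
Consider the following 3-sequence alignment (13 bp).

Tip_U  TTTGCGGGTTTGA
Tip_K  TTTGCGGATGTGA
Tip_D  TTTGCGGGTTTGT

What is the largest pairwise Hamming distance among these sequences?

Pairwise Hamming distances:
  Tip_U vs Tip_K: 2
  Tip_U vs Tip_D: 1
  Tip_K vs Tip_D: 3
The largest is 3, between Tip_K and Tip_D.

3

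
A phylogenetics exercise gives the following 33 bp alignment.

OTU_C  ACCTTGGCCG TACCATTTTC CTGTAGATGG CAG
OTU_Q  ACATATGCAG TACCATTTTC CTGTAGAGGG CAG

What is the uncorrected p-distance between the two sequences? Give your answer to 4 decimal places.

0.1515

Differing sites — 3:C/A; 5:T/A; 6:G/T; 9:C/A; 28:T/G.
There are 5 differences over 33 sites, so p = 5/33 = 0.1515.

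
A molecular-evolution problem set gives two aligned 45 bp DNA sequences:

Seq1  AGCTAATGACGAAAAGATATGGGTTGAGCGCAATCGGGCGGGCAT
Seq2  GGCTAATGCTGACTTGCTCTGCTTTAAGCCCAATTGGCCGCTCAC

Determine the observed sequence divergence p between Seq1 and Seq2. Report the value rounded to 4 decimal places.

The sequences differ at positions 1 (A/G), 9 (A/C), 10 (C/T), 13 (A/C), 14 (A/T), 15 (A/T), 17 (A/C), 19 (A/C), 22 (G/C), 23 (G/T), 26 (G/A), 30 (G/C), 35 (C/T), 38 (G/C), 41 (G/C), 42 (G/T), 45 (T/C).
There are 17 differences over 45 sites, so p = 17/45 = 0.3778.

0.3778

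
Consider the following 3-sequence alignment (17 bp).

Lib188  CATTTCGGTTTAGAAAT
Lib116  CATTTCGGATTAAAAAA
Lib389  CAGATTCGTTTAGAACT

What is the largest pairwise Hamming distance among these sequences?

Pairwise Hamming distances:
  Lib188 vs Lib116: 3
  Lib188 vs Lib389: 5
  Lib116 vs Lib389: 8
The largest is 8, between Lib116 and Lib389.

8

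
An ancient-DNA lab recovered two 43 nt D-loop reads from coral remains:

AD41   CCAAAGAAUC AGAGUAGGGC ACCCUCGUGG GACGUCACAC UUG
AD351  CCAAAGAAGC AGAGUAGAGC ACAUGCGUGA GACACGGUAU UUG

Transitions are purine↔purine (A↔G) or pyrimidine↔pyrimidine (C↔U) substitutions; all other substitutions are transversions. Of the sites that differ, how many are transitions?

The sequences differ at positions 9 (U/G, transversion), 18 (G/A, transition), 23 (C/A, transversion), 24 (C/U, transition), 25 (U/G, transversion), 30 (G/A, transition), 34 (G/A, transition), 35 (U/C, transition), 36 (C/G, transversion), 37 (A/G, transition), 38 (C/U, transition), 40 (C/U, transition).
Of the 12 differences, 8 transitions and 4 transversions, so the answer is 8.

8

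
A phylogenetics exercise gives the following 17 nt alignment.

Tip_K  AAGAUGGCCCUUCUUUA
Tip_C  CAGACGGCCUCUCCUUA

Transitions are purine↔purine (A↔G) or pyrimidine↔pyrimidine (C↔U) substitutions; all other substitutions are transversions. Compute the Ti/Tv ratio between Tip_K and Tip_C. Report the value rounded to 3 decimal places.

4.000

Differing sites — 1:A/C (Tv); 5:U/C (Ti); 10:C/U (Ti); 11:U/C (Ti); 14:U/C (Ti).
Of the 5 differences, 4 transitions and 1 transversion, so Ti/Tv = 4/1 = 4.000.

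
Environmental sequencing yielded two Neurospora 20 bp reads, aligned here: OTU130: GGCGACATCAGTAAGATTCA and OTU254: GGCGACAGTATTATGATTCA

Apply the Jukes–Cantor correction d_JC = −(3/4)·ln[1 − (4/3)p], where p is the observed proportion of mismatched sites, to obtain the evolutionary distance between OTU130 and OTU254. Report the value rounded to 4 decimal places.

Differing sites — 8:T/G; 9:C/T; 11:G/T; 14:A/T.
p = 4/20 = 0.200000.
d = −0.75 · ln(1 − (4/3)·0.200000) = −0.75 · ln(0.733333) = −0.75 · (-0.310155) = 0.2326.

0.2326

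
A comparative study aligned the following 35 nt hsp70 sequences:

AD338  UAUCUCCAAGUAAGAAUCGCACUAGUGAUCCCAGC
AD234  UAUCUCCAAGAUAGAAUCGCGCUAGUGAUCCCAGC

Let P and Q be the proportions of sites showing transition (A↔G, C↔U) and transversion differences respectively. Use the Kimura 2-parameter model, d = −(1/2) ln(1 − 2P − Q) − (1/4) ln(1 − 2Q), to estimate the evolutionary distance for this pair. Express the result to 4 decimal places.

Mismatches occur at site 11 (U→A, transversion), site 12 (A→U, transversion), site 21 (A→G, transition).
Of the 3 differences, 1 transition and 2 transversions over 35 sites: P = 1/35 = 0.028571, Q = 2/35 = 0.057143.
d = −0.5·ln(0.885715) − 0.25·ln(0.885714) = −0.5·(-0.121360) − 0.25·(-0.121361) = 0.0910.

0.0910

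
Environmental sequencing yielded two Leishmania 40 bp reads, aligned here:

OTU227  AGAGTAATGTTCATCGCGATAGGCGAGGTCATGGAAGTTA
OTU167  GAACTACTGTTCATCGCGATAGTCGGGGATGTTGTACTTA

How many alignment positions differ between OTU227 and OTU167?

12

Mismatches occur at site 1 (A↔G), site 2 (G↔A), site 4 (G↔C), site 7 (A↔C), site 23 (G↔T), site 26 (A↔G), site 29 (T↔A), site 30 (C↔T), site 31 (A↔G), site 33 (G↔T), site 35 (A↔T), site 37 (G↔C).
That gives 12 mismatches out of 40 aligned sites, so the Hamming distance is 12.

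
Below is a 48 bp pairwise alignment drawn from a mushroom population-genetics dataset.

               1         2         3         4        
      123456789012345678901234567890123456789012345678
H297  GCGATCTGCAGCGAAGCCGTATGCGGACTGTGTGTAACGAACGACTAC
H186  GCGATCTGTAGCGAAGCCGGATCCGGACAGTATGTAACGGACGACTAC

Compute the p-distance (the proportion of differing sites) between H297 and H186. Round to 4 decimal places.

Mismatches occur at site 9 (C→T), site 20 (T→G), site 23 (G→C), site 29 (T→A), site 32 (G→A), site 40 (A→G).
There are 6 differences over 48 sites, so p = 6/48 = 0.1250.

0.1250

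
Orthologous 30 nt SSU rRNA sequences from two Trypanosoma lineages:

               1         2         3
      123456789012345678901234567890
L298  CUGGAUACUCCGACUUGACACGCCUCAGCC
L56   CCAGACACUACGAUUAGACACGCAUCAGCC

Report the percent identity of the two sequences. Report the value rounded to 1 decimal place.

The sequences differ at positions 2 (U/C), 3 (G/A), 6 (U/C), 10 (C/A), 14 (C/U), 16 (U/A), 24 (C/A).
23 of the 30 sites match, so the percent identity is 23/30 × 100 = 76.7%.

76.7%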